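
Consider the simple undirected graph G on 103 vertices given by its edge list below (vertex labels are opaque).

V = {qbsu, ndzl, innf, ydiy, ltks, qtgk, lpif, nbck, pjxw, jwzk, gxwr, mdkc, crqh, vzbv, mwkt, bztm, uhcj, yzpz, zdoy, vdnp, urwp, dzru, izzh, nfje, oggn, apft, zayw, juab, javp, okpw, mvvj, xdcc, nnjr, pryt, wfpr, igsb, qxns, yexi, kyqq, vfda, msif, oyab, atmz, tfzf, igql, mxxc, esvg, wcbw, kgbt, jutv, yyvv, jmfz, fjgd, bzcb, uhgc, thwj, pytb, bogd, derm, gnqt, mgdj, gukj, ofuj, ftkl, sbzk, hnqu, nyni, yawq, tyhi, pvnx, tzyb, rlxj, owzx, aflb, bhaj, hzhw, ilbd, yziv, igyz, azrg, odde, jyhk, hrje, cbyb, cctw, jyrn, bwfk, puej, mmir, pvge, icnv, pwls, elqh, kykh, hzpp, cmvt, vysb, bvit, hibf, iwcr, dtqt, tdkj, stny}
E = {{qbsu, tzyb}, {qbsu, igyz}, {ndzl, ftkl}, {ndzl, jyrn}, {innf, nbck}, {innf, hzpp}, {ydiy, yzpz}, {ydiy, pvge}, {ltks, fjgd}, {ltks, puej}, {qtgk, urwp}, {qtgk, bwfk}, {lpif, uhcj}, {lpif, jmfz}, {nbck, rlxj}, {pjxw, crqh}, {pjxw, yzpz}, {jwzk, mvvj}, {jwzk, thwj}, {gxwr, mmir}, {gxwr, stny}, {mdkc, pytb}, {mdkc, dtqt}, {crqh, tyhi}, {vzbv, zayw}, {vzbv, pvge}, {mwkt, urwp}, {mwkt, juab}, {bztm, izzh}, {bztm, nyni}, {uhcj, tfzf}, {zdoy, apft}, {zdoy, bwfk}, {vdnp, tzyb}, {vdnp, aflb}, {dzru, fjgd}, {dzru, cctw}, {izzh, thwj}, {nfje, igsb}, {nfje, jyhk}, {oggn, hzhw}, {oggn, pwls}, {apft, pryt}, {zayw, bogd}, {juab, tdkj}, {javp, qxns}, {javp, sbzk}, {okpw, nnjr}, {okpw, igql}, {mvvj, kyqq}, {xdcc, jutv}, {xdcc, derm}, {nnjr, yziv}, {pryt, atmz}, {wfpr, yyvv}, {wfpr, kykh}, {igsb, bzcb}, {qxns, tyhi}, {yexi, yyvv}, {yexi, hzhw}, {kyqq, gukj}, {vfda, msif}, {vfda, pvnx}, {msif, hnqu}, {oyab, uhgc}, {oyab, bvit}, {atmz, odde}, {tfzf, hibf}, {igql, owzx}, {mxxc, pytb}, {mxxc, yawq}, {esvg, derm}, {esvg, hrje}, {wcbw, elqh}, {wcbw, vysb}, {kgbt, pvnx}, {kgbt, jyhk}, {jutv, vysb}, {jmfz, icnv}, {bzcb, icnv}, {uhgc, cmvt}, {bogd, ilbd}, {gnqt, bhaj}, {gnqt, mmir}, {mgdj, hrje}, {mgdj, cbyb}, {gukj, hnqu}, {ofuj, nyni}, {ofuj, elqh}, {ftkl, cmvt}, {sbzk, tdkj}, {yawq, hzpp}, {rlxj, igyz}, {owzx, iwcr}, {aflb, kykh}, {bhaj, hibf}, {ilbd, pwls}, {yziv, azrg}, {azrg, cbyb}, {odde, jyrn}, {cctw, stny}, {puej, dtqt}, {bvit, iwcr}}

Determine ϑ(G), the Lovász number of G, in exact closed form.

deg(qbsu) = 2; N(qbsu) = {tzyb, igyz}.
N(nnjr) = {okpw, yziv}, |N(nnjr)| = 2.
Vertex igsb has 2 neighbors: nfje, bzcb.
Vertex atmz has 2 neighbors: pryt, odde.
deg(v) = 2 for all v (|V|=103); a single 103-cycle (edge-transitive).
A has 52 distinct eigenvalues ≈ [2.0, 1.996, 1.985, 1.967, 1.941, 1.908, 1.868, 1.82, 1.767, 1.706, 1.639, 1.566, 1.488, 1.403, 1.314, 1.22, 1.121, 1.018, 0.911, 0.8, 0.687, 0.571, 0.454, 0.334, 0.213, 0.091, -0.03, -0.152, -0.274, -0.394, -0.513, -0.63, -0.744, -0.856, -0.965, -1.07, -1.171, -1.267, -1.359, -1.446, -1.528, -1.604, -1.673, -1.737, -1.794, -1.845, -1.888, -1.925, -1.955, -1.977, -1.992, -1.999].
−103·(-2*cos(pi/103)) / ((2)−(-2*cos(pi/103))) = 103*cos(pi/103)/(cos(pi/103) + 1) = ϑ(G).
= 51.4880205… (decimal).
α=51, χ(Ḡ)=52; ϑ=103*cos(pi/103)/(cos(pi/103) + 1) lies between (both strict).

103*cos(pi/103)/(cos(pi/103) + 1)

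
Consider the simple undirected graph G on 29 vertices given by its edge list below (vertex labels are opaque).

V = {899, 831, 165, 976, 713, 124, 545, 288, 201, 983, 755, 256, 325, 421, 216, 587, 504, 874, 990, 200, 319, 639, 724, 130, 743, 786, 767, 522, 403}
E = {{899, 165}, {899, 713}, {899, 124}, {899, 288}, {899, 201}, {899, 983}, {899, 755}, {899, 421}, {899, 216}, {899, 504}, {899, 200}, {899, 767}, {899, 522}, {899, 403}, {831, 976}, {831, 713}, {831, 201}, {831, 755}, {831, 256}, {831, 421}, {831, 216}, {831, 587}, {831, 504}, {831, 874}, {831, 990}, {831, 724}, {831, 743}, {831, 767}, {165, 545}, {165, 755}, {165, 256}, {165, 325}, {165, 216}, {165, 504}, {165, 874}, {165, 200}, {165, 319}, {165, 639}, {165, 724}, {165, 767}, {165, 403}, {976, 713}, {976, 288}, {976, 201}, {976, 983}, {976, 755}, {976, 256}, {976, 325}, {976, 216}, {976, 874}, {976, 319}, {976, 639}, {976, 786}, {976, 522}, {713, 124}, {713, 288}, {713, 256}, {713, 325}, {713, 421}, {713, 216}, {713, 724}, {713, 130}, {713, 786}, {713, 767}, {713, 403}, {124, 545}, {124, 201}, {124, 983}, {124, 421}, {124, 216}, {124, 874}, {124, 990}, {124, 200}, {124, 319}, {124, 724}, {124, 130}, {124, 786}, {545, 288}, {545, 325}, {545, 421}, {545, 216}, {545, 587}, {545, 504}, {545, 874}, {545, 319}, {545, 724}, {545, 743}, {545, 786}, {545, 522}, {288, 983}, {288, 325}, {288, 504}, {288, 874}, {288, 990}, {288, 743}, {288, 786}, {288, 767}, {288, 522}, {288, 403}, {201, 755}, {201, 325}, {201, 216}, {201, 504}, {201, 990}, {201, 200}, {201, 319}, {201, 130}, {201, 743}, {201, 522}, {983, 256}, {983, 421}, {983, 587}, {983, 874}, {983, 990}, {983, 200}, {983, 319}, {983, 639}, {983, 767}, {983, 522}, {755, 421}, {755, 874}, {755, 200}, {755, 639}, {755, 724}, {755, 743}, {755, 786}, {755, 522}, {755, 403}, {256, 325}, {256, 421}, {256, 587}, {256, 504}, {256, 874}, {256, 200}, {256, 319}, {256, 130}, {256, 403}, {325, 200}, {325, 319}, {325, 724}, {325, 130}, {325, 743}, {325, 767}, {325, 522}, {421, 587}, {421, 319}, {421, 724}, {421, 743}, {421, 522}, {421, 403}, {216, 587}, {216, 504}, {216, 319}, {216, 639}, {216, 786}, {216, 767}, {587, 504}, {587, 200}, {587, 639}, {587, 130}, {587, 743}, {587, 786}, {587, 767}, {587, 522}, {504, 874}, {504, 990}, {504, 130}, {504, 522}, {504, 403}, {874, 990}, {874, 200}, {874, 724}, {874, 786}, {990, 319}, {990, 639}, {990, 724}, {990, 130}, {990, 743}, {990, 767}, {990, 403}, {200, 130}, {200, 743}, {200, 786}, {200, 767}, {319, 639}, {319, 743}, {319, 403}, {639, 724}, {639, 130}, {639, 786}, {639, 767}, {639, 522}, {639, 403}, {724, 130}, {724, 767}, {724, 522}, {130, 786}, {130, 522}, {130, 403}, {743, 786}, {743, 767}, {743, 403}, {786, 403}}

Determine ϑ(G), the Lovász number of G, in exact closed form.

deg(786) = 14; N(786) = {976, 713, 124, 545, 288, 755, 216, 587, 874, 200, 639, 130, 743, 403}.
N(200) = {899, 165, 124, 201, 983, 755, 256, 325, 587, 874, 130, 743, 786, 767}, |N(200)| = 14.
N(201) = {899, 831, 976, 124, 755, 325, 216, 504, 990, 200, 319, 130, 743, 522}, |N(201)| = 14.
Vertex 319 has 14 neighbors: 165, 976, 124, 545, 201, 983, 256, 325, 421, 216, 990, 639, 743, 403.
14-regular, N=29; SR(29,14,6,7) — a Paley graph.
spec(A) ≈ [14.0, 2.192582, -3.192582] (distinct, 6 d.p.).
λ_max=14, λ_min=-sqrt(29)/2 - 1/2; ϑ = −29·λ_min/(λ_max−λ_min) = sqrt(29).
≈ 5.3852 (to 4 d.p.).

sqrt(29)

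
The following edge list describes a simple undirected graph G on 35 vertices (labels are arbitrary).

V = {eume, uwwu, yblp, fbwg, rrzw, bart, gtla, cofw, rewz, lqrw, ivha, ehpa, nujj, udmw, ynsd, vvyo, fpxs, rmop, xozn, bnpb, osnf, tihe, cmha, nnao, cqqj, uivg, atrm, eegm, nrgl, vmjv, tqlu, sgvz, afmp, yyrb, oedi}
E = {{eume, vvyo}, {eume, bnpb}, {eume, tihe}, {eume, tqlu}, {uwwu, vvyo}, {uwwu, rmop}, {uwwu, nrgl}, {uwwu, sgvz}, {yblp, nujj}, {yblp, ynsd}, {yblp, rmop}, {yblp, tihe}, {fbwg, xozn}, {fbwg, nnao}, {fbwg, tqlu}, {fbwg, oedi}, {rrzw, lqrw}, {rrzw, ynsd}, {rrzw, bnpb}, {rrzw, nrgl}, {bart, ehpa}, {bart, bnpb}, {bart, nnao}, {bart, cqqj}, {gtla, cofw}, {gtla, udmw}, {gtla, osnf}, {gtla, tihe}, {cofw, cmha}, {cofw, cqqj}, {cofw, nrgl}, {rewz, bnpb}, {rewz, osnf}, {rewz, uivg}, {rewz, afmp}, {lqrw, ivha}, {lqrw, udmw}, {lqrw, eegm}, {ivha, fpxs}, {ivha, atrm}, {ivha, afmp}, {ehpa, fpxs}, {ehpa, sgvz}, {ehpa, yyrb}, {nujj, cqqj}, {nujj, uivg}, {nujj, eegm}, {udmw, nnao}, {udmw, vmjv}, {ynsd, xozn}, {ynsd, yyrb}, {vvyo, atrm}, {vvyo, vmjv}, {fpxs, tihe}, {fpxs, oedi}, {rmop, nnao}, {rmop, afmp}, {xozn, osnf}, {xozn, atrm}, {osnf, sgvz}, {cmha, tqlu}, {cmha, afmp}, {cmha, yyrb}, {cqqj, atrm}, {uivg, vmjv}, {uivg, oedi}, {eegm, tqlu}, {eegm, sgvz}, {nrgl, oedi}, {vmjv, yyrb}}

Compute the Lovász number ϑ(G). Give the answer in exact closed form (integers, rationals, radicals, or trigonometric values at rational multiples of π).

15

Vertex rrzw has 4 neighbors: lqrw, ynsd, bnpb, nrgl.
deg(eume) = 4; N(eume) = {vvyo, bnpb, tihe, tqlu}.
deg(ehpa) = 4; N(ehpa) = {bart, fpxs, sgvz, yyrb}.
deg(afmp) = 4; N(afmp) = {rewz, ivha, rmop, cmha}.
4-regular, N=35; this is K(7,3), the Kneser graph.
A has 4 distinct eigenvalues ≈ [4.0, 2.0, -1.0, -3.0].
With N=35: ϑ(G) = 35·(-1*(-3))/(4−(-3)) = 15.
≈ 15.00000000 (to 8 d.p.).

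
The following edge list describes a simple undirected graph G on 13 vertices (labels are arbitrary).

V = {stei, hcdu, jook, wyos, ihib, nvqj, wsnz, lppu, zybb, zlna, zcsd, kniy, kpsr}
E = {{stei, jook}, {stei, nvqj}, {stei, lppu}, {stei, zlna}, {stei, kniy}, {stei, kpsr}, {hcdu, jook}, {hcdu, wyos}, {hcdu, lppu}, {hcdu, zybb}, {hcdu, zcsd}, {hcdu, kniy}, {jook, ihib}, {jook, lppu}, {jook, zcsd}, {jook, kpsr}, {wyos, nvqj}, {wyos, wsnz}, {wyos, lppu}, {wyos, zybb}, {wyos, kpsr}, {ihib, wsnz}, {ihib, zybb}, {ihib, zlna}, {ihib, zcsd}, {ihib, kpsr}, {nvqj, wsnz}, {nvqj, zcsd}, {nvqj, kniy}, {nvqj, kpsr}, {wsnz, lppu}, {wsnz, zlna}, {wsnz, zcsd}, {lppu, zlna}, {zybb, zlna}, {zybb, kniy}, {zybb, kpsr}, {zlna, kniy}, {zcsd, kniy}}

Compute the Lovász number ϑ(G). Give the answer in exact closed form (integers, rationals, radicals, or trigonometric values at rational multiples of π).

sqrt(13)

Vertex zcsd has 6 neighbors: hcdu, jook, ihib, nvqj, wsnz, kniy.
N(kniy) = {stei, hcdu, nvqj, zybb, zlna, zcsd}, |N(kniy)| = 6.
N(lppu) = {stei, hcdu, jook, wyos, wsnz, zlna}, |N(lppu)| = 6.
N(ihib) = {jook, wsnz, zybb, zlna, zcsd, kpsr}, |N(ihib)| = 6.
deg(v) = 6 for all v (|V|=13); strongly regular (13,6,2,3).
spec(A) ≈ [6.0, 1.3028, -2.3028] (distinct, 4 d.p.).
Lovász (edge-transitive): ϑ = −13·(-sqrt(13)/2 - 1/2)/((6)−(-sqrt(13)/2 - 1/2)) = sqrt(13).
= 3.6056… (decimal).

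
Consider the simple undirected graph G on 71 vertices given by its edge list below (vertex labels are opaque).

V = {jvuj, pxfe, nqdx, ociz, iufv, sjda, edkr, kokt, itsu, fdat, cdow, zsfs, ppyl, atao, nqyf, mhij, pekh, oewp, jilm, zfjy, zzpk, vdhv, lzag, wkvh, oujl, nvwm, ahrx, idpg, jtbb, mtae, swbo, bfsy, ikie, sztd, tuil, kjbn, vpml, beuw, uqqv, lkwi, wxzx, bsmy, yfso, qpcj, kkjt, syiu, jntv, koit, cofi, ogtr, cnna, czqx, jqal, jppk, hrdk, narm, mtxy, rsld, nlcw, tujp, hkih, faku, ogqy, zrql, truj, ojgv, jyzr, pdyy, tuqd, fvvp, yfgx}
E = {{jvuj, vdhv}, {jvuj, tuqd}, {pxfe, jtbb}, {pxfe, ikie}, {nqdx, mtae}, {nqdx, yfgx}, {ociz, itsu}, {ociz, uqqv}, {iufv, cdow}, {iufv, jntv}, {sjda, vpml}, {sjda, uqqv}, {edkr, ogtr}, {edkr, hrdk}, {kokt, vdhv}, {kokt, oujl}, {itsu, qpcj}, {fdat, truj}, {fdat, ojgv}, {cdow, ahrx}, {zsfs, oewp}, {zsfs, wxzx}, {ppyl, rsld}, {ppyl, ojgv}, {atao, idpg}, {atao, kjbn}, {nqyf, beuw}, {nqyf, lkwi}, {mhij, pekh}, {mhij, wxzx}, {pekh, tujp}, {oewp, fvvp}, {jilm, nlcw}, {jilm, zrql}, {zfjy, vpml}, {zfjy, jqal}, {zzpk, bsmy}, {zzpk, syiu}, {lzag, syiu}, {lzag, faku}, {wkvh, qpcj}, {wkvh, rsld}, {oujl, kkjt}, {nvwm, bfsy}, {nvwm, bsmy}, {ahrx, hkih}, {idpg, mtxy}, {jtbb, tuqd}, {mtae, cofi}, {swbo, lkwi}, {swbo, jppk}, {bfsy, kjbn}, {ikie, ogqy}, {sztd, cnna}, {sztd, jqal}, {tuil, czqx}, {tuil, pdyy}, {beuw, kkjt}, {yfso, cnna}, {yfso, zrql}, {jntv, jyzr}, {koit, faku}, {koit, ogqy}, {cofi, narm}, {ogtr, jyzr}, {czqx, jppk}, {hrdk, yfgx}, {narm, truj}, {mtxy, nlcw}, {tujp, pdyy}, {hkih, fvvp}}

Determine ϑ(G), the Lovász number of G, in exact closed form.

N(sztd) = {cnna, jqal}, |N(sztd)| = 2.
deg(tujp) = 2; N(tujp) = {pekh, pdyy}.
deg(kokt) = 2; N(kokt) = {vdhv, oujl}.
deg(zfjy) = 2; N(zfjy) = {vpml, jqal}.
G on 71 vertices is 2-regular; connected 2-regular on 71 ⇒ C_{71}.
spec(A) ≈ [2.0, 1.9922, 1.9688, 1.9299, 1.876, 1.8074, 1.7246, 1.6284, 1.5194, 1.3985, 1.2666, 1.1249, 0.9743, 0.8162, 0.6516, 0.4819, 0.3085, 0.1326, -0.0442, -0.2208, -0.3956, -0.5673, -0.7346, -0.8961, -1.0507, -1.1969, -1.3339, -1.4604, -1.5754, -1.6781, -1.7677, -1.8435, -1.9048, -1.9513, -1.9824, -1.998] (distinct, 4 d.p.).
λ_max=2, λ_min=-2*cos(pi/71); ϑ = −71·λ_min/(λ_max−λ_min) = 71*cos(pi/71)/(cos(pi/71) + 1).
ϑ(G) ≈ 35.48261826.
Lovász sandwich 35 ≤ 71*cos(pi/71)/(cos(pi/71) + 1) ≤ 36: both strict.

71*cos(pi/71)/(cos(pi/71) + 1)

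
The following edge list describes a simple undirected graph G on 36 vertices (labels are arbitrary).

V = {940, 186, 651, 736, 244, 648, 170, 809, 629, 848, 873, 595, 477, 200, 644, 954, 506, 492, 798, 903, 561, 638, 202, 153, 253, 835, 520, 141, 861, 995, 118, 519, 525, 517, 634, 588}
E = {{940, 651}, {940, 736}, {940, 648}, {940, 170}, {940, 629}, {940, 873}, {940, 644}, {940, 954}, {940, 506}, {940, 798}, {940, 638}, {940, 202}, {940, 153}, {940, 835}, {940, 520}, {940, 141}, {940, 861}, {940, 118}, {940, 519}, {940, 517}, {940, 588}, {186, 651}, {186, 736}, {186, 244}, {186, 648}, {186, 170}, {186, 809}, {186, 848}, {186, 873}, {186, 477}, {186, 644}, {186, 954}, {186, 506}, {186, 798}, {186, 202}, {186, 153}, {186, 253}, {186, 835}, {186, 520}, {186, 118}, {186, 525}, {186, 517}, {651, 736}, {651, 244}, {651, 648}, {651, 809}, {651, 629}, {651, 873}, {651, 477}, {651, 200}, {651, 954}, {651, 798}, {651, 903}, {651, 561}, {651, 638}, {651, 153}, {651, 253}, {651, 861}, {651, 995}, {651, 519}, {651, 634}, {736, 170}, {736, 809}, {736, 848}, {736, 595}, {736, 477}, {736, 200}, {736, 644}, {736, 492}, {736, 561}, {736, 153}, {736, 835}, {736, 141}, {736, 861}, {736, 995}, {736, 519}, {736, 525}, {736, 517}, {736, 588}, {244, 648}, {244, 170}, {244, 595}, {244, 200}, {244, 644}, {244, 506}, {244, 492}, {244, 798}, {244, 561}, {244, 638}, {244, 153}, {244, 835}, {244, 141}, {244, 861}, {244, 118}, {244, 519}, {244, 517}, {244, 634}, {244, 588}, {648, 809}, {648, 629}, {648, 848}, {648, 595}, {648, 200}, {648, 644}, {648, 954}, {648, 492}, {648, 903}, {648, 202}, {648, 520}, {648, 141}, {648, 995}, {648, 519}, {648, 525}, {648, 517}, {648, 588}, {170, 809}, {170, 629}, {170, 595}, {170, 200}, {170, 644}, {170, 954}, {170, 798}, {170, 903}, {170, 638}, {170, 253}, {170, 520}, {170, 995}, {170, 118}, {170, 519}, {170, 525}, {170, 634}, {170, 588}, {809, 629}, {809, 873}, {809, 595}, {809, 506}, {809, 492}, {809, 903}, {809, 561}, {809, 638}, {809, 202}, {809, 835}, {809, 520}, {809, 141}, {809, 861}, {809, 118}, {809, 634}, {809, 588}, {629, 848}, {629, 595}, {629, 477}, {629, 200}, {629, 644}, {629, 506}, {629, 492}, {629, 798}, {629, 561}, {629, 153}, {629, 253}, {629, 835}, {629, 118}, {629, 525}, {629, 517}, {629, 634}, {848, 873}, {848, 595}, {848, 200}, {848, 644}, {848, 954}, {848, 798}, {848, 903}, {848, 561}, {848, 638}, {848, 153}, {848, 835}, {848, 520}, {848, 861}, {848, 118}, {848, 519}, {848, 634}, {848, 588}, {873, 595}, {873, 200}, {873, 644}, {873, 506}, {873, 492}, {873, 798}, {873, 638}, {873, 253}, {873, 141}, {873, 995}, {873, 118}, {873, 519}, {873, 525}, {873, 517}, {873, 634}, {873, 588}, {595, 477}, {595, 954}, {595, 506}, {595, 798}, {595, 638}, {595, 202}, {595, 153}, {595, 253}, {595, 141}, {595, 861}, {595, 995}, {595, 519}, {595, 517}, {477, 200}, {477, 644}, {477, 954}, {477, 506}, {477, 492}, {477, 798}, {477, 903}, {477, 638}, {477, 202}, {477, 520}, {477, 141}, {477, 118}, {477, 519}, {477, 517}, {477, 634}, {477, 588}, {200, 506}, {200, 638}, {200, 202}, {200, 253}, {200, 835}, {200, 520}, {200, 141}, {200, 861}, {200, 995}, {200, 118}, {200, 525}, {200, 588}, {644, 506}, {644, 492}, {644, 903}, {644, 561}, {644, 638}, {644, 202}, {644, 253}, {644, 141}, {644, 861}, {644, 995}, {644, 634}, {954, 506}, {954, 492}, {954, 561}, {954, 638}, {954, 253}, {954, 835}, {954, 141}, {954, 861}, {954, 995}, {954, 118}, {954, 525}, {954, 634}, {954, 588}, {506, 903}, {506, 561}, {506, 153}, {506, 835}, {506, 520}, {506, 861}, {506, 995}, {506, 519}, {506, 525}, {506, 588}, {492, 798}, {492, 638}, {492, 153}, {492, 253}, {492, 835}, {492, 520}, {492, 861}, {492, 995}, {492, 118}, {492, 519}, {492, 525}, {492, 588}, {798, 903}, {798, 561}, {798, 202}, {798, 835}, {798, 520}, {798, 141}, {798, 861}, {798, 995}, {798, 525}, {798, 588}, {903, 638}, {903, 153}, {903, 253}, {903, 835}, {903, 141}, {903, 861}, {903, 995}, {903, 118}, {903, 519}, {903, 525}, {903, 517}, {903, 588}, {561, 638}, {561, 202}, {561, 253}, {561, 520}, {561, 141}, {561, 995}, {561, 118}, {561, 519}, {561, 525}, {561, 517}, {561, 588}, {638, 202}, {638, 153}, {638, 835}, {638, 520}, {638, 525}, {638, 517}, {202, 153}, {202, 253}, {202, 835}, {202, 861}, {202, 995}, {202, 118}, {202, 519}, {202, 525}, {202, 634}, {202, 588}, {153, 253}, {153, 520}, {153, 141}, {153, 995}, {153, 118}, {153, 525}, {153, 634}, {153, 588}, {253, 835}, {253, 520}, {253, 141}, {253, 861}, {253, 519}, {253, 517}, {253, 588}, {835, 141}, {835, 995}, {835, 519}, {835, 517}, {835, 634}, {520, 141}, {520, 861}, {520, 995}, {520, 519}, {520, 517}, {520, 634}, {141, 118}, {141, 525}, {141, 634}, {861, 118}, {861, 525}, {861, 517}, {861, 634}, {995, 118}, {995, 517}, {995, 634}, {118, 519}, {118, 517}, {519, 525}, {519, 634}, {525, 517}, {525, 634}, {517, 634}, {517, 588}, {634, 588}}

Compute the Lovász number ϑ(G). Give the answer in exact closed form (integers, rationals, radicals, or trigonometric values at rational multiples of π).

8

N(561) = {651, 736, 244, 809, 629, 848, 644, 954, 506, 798, 638, 202, 253, 520, 141, 995, 118, 519, 525, 517, 588}, |N(561)| = 21.
Vertex 798 has 21 neighbors: 940, 186, 651, 244, 170, 629, 848, 873, 595, 477, 492, 903, 561, 202, 835, 520, 141, 861, 995, 525, 588.
Vertex 153 has 21 neighbors: 940, 186, 651, 736, 244, 629, 848, 595, 506, 492, 903, 638, 202, 253, 520, 141, 995, 118, 525, 634, 588.
Vertex 477 has 21 neighbors: 186, 651, 736, 629, 595, 200, 644, 954, 506, 492, 798, 903, 638, 202, 520, 141, 118, 519, 517, 634, 588.
deg(v) = 21 for all v (|V|=36); Kneser K(9,2) on C(9,2)=36 vertices.
spec(A) ≈ [21.0, 1.0, -6.0] (distinct, 6 d.p.).
−36·(-6) / ((21)−(-6)) = 8 = ϑ(G).
ϑ(G) ≈ 8.0000.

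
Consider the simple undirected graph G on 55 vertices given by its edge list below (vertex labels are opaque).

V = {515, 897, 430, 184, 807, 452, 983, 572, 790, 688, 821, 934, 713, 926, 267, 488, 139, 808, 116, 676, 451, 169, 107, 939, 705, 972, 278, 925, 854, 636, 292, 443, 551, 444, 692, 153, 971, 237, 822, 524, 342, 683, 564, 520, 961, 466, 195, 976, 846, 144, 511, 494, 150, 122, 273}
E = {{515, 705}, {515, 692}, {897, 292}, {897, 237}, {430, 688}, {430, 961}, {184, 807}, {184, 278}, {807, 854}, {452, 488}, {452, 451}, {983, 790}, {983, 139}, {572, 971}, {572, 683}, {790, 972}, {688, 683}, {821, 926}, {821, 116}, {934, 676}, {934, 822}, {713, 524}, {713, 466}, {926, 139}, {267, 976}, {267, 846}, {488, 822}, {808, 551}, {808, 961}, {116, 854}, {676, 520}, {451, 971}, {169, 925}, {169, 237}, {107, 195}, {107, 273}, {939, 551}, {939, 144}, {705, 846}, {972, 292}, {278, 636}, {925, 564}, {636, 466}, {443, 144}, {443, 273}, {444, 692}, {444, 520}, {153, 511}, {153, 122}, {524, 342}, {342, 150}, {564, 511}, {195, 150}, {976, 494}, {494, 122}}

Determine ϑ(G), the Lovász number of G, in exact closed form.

55*cos(pi/55)/(cos(pi/55) + 1)

N(551) = {808, 939}, |N(551)| = 2.
N(466) = {713, 636}, |N(466)| = 2.
Vertex 267 has 2 neighbors: 976, 846.
N(116) = {821, 854}, |N(116)| = 2.
Regular of degree 2 on 55 vertices: the odd cycle C_{55}.
Distinct eigenvalues (to 5 d.p.): [2.0, 1.98696, 1.94802, 1.88369, 1.7948, 1.68251, 1.54828, 1.39388, 1.2213, 1.03279, 0.83083, 0.61803, 0.39718, 0.17115, -0.05711, -0.28463, -0.50844, -0.72562, -0.93333, -1.12889, -1.30972, -1.47348, -1.61803, -1.74149, -1.84225, -1.91899, -1.97071, -1.99674].
−55·(-2*cos(pi/55)) / ((2)−(-2*cos(pi/55))) = 55*cos(pi/55)/(cos(pi/55) + 1) = ϑ(G).
= 27.47755688… (decimal).
27 ≤ 55*cos(pi/55)/(cos(pi/55) + 1) ≤ 28: both strict.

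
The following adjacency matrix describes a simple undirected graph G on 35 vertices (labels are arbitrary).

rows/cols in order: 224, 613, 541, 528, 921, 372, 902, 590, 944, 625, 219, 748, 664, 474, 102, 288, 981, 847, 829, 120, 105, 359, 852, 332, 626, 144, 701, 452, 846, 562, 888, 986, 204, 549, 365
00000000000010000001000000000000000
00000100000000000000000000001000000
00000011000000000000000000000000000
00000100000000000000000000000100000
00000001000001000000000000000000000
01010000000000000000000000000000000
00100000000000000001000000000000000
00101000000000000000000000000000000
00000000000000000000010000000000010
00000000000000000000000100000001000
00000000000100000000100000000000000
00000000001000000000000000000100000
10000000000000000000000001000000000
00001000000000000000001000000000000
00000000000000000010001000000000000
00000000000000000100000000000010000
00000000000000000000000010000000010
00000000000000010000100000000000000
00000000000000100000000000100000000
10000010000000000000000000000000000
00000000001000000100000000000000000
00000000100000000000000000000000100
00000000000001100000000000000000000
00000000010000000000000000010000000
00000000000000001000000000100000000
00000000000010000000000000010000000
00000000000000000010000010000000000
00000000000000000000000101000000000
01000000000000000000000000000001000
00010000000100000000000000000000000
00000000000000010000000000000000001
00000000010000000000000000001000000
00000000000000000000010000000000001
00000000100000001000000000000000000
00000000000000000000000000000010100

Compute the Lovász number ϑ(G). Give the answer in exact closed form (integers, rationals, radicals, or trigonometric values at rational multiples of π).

35*cos(pi/35)/(cos(pi/35) + 1)

Vertex 288 has 2 neighbors: 847, 888.
Vertex 359 has 2 neighbors: 944, 204.
deg(528) = 2; N(528) = {372, 562}.
deg(541) = 2; N(541) = {902, 590}.
G on 35 vertices is 2-regular; a single 35-cycle (edge-transitive).
A has 18 distinct eigenvalues ≈ [2.0, 1.96786, 1.87247, 1.7169, 1.50614, 1.24698, 0.94774, 0.61803, 0.26847, -0.08973, -0.44504, -0.78605, -1.10179, -1.38213, -1.61803, -1.80194, -1.92793, -1.99195].
Lovász: ϑ = −35(-2*cos(pi/35))/(2+-(-1)*2*cos(pi/35)) = 35*cos(pi/35)/(cos(pi/35) + 1).
≈ 17.46470403 (to 8 d.p.).
17 ≤ 35*cos(pi/35)/(cos(pi/35) + 1) ≤ 18: both strict.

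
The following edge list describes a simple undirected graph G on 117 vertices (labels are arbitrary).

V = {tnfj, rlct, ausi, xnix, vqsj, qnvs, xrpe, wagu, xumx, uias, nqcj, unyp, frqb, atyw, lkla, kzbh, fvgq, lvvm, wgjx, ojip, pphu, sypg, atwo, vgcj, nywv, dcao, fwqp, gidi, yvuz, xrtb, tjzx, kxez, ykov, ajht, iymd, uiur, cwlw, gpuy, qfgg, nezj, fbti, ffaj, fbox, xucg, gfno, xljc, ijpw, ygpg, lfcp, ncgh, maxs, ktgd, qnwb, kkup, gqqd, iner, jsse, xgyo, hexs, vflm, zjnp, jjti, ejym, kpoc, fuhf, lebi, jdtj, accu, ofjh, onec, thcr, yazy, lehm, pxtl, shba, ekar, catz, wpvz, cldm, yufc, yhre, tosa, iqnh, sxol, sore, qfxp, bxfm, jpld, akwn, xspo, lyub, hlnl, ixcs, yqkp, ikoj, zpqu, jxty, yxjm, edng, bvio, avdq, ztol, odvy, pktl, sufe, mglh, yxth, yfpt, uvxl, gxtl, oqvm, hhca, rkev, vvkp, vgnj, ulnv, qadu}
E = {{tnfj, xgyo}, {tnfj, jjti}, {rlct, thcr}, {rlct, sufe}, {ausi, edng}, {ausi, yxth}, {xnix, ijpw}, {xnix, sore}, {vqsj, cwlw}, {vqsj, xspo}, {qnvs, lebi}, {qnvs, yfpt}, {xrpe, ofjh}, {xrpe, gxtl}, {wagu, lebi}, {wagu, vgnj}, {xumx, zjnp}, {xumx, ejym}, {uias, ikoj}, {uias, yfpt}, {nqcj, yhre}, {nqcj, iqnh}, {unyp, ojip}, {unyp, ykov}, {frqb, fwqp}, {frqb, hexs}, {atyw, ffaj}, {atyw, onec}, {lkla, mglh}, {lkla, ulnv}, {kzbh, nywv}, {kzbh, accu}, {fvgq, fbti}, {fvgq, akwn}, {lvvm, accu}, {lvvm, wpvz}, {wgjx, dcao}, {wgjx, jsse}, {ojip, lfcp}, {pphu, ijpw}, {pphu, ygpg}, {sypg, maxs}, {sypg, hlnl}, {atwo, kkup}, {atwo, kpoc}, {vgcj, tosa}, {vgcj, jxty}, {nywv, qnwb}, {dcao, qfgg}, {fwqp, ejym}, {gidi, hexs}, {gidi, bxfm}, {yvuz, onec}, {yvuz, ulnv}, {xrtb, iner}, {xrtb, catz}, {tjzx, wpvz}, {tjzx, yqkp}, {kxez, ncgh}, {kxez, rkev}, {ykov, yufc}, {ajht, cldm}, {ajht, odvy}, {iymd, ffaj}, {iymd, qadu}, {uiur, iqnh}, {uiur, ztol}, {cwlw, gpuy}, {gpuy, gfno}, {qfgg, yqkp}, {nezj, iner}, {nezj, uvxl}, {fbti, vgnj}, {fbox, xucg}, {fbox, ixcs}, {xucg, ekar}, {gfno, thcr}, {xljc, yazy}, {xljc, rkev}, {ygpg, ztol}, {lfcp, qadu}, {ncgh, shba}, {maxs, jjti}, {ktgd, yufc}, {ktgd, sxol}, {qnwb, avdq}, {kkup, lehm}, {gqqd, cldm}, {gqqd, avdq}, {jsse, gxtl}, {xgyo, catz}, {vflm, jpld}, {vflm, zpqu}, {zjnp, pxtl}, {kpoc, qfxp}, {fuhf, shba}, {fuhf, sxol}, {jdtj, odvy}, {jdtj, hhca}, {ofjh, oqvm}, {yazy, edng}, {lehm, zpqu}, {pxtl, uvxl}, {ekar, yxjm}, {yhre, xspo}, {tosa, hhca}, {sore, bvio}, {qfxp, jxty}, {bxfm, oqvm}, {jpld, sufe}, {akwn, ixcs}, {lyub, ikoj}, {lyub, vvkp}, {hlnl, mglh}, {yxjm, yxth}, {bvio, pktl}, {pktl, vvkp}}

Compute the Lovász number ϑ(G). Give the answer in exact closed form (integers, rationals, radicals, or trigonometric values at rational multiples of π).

117*cos(pi/117)/(cos(pi/117) + 1)

Vertex yazy has 2 neighbors: xljc, edng.
N(lvvm) = {accu, wpvz}, |N(lvvm)| = 2.
N(vvkp) = {lyub, pktl}, |N(vvkp)| = 2.
Vertex ejym has 2 neighbors: xumx, fwqp.
2-regular, N=117; this is C_{117}, the 117-cycle.
spec(A) ≈ [2.0, 1.997117, 1.988475, 1.974101, 1.954034, 1.928333, 1.897073, 1.860343, 1.818249, 1.770912, 1.71847, 1.661072, 1.598886, 1.532089, 1.460875, 1.385449, 1.306028, 1.222842, 1.136129, 1.046142, 0.953137, 0.857385, 0.759161, 0.658748, 0.556435, 0.452518, 0.347296, 0.241073, 0.134155, 0.02685, -0.080532, -0.187682, -0.294291, -0.400051, -0.504658, -0.60781, -0.70921, -0.808564, -0.905588, -1.0, -1.091529, -1.179911, -1.264891, -1.346224, -1.423675, -1.497021, -1.566052, -1.630567, -1.69038, -1.74532, -1.795227, -1.839959, -1.879385, -1.913393, -1.941884, -1.964775, -1.982002, -1.993515, -1.999279] (distinct, 6 d.p.).
λ_max=2, λ_min=-2*cos(pi/117); ϑ = −117·λ_min/(λ_max−λ_min) = 117*cos(pi/117)/(cos(pi/117) + 1).
= 58.489454284… (decimal).
Lovász sandwich 58 ≤ 117*cos(pi/117)/(cos(pi/117) + 1) ≤ 59: both strict.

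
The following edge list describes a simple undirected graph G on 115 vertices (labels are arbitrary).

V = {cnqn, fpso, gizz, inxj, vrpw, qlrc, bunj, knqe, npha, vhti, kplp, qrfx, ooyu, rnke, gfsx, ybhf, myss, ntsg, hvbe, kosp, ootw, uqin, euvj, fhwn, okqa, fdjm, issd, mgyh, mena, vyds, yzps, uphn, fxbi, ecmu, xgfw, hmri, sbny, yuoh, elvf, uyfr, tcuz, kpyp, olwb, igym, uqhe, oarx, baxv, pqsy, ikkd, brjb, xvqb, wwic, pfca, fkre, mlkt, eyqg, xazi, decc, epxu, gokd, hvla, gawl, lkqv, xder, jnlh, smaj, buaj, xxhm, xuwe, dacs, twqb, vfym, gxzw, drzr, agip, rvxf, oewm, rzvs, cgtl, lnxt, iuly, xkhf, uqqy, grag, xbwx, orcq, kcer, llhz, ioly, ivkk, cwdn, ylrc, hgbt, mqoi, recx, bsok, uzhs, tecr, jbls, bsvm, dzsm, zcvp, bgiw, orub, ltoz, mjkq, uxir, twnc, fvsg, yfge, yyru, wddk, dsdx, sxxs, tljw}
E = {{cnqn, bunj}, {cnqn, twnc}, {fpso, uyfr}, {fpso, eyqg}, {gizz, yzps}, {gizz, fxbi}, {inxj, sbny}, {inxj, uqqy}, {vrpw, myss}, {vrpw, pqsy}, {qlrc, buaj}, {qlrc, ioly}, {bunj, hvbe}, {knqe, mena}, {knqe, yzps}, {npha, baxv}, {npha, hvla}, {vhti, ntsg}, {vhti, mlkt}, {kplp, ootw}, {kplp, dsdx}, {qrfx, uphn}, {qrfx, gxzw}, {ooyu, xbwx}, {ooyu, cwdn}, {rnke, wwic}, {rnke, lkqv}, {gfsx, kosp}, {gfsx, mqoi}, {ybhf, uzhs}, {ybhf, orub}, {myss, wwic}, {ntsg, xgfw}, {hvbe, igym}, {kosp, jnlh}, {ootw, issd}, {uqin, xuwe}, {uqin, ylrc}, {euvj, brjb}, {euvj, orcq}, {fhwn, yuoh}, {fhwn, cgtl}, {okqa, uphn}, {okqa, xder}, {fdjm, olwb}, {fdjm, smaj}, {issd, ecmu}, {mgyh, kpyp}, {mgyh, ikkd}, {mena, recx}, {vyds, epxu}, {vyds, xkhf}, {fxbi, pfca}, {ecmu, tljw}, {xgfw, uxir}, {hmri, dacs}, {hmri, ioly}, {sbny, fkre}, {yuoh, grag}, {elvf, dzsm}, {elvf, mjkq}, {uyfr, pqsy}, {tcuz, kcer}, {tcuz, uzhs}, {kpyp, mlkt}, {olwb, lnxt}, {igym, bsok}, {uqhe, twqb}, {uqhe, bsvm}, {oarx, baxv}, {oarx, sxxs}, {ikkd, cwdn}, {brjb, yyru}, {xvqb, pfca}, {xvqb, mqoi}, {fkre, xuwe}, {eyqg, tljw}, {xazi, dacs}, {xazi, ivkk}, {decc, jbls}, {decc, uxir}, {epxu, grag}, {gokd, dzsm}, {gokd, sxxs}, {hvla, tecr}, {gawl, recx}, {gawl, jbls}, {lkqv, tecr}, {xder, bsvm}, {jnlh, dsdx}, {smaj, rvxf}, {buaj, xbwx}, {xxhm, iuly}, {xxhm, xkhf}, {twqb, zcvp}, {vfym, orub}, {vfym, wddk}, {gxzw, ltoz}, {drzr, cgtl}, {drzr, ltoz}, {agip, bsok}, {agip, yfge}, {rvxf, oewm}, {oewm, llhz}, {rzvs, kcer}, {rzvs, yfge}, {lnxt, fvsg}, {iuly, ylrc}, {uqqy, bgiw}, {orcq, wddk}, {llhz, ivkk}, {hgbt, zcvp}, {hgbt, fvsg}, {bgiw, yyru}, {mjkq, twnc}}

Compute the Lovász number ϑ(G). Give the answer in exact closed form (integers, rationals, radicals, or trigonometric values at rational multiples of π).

Vertex ntsg has 2 neighbors: vhti, xgfw.
Vertex drzr has 2 neighbors: cgtl, ltoz.
Vertex grag has 2 neighbors: yuoh, epxu.
deg(mlkt) = 2; N(mlkt) = {vhti, kpyp}.
Regular of degree 2 on 115 vertices: the odd cycle C_{115}.
A has 58 distinct eigenvalues ≈ [2.0, 1.997, 1.9881, 1.9732, 1.9524, 1.9258, 1.8935, 1.8555, 1.812, 1.763, 1.7088, 1.6495, 1.5853, 1.5164, 1.4429, 1.3651, 1.2832, 1.1976, 1.1083, 1.0157, 0.9201, 0.8218, 0.721, 0.618, 0.5132, 0.4069, 0.2994, 0.1909, 0.0819, -0.0273, -0.1365, -0.2452, -0.3533, -0.4602, -0.5658, -0.6698, -0.7717, -0.8713, -0.9683, -1.0624, -1.1534, -1.2409, -1.3247, -1.4045, -1.4802, -1.5514, -1.618, -1.6798, -1.7366, -1.7882, -1.8344, -1.8752, -1.9104, -1.9399, -1.9635, -1.9814, -1.9933, -1.9993].
λ_max=2, λ_min=-2*cos(pi/115); ϑ = −115·λ_min/(λ_max−λ_min) = 115*cos(pi/115)/(cos(pi/115) + 1).
= 57.48927083… (decimal).
Lovász sandwich 57 ≤ 115*cos(pi/115)/(cos(pi/115) + 1) ≤ 58: both strict.

115*cos(pi/115)/(cos(pi/115) + 1)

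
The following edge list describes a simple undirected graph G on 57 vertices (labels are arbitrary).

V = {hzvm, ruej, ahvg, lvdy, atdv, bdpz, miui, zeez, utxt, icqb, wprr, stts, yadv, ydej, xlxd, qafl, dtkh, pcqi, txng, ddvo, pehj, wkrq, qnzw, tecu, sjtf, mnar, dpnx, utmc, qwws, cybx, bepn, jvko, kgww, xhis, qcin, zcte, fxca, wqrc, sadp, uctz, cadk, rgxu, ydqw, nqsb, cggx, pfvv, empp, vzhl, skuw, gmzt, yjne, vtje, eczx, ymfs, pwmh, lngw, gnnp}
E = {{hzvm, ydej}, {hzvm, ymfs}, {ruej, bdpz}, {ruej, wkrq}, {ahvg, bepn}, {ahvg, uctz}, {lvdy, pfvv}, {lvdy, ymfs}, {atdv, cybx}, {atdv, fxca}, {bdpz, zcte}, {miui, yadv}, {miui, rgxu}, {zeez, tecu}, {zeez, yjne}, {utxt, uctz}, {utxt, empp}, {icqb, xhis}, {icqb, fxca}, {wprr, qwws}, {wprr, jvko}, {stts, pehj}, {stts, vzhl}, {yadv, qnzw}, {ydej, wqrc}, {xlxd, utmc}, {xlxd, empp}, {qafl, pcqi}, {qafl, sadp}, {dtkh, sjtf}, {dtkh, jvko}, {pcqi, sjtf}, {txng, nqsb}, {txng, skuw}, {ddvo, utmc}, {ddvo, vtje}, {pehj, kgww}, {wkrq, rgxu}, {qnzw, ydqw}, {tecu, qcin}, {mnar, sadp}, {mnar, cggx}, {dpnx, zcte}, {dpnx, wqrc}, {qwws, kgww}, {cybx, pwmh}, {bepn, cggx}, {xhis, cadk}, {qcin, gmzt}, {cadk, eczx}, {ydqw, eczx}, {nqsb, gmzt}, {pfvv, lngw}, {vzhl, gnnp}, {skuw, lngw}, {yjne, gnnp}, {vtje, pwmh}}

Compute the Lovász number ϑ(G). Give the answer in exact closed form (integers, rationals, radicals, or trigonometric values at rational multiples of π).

Vertex eczx has 2 neighbors: cadk, ydqw.
deg(bdpz) = 2; N(bdpz) = {ruej, zcte}.
N(atdv) = {cybx, fxca}, |N(atdv)| = 2.
deg(jvko) = 2; N(jvko) = {wprr, dtkh}.
G on 57 vertices is 2-regular; a single 57-cycle (edge-transitive).
The 29 distinct eigenvalues: [2.0, 1.987861, 1.951593, 1.891634, 1.808714, 1.703839, 1.578281, 1.433565, 1.271447, 1.093896, 0.903067, 0.701275, 0.490971, 0.274707, 0.055109, -0.165159, -0.383421, -0.59703, -0.803391, -1.0, -1.184471, -1.354563, -1.508213, -1.643556, -1.758948, -1.852988, -1.924536, -1.972723, -1.996963].
−57·(-2*cos(pi/57)) / ((2)−(-2*cos(pi/57))) = 57*cos(pi/57)/(cos(pi/57) + 1) = ϑ(G).
= 28.478345168… (decimal).
Lovász sandwich 28 ≤ 57*cos(pi/57)/(cos(pi/57) + 1) ≤ 29: both strict.

57*cos(pi/57)/(cos(pi/57) + 1)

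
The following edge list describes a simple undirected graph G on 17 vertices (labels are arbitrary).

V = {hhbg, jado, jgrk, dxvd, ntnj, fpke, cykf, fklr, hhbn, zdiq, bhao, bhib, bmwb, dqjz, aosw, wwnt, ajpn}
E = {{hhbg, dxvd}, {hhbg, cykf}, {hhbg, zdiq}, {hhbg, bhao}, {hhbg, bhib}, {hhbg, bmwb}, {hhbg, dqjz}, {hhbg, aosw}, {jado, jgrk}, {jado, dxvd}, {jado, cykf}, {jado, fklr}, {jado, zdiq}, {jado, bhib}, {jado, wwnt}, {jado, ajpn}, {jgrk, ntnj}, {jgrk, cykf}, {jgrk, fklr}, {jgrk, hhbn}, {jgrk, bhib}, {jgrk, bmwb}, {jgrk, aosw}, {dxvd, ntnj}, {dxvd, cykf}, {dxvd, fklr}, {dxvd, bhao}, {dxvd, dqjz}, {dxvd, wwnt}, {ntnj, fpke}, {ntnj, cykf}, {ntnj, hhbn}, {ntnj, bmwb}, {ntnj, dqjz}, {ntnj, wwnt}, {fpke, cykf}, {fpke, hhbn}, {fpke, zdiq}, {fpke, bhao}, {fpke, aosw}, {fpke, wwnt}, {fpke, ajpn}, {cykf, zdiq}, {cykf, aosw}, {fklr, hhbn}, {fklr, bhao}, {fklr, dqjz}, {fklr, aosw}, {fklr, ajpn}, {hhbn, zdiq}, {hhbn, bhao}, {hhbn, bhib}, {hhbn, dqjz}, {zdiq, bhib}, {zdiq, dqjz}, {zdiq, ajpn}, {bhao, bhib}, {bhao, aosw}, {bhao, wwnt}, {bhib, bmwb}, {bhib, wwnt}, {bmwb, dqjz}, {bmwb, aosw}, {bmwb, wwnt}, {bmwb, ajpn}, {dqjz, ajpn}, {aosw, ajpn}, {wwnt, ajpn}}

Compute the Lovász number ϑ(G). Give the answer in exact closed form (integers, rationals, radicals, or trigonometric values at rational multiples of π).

sqrt(17)

Vertex hhbn has 8 neighbors: jgrk, ntnj, fpke, fklr, zdiq, bhao, bhib, dqjz.
Vertex bmwb has 8 neighbors: hhbg, jgrk, ntnj, bhib, dqjz, aosw, wwnt, ajpn.
Vertex ntnj has 8 neighbors: jgrk, dxvd, fpke, cykf, hhbn, bmwb, dqjz, wwnt.
Vertex dxvd has 8 neighbors: hhbg, jado, ntnj, cykf, fklr, bhao, dqjz, wwnt.
8-regular, N=17; Paley(17): SR with (k,λ,μ)=(8,3,4).
The 3 distinct eigenvalues: [8.0, 1.562, -2.562].
With N=17: ϑ(G) = 17·(-(-sqrt(17)/2 - 1/2))/(8−(-sqrt(17)/2 - 1/2)) = sqrt(17).
= 4.12310563… (decimal).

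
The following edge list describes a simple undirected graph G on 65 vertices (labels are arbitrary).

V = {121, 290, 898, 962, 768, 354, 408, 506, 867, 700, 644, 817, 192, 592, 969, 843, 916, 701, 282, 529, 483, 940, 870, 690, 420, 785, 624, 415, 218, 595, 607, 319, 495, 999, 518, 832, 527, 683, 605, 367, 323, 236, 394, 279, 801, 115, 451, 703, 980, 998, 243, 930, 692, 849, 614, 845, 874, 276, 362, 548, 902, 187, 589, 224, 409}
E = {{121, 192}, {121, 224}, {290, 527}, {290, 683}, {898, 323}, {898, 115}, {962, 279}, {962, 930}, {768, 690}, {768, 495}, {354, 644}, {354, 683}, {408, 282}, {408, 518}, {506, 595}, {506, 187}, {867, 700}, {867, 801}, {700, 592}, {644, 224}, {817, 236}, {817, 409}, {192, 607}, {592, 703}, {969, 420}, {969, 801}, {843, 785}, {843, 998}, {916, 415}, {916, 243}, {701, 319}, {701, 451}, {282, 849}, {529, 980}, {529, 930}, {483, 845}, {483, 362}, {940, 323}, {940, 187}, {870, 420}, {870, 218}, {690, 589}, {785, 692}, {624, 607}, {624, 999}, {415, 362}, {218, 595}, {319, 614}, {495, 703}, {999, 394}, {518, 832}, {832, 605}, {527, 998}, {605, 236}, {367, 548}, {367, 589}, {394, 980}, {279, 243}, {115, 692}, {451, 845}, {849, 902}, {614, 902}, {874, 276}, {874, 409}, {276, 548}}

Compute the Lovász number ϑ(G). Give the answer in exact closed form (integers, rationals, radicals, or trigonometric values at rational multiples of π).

65*cos(pi/65)/(cos(pi/65) + 1)

deg(236) = 2; N(236) = {817, 605}.
deg(518) = 2; N(518) = {408, 832}.
Vertex 121 has 2 neighbors: 192, 224.
deg(187) = 2; N(187) = {506, 940}.
Regular of degree 2 on 65 vertices: a single 65-cycle (edge-transitive).
The 33 distinct eigenvalues: [2.0, 1.991, 1.963, 1.916, 1.852, 1.771, 1.673, 1.559, 1.431, 1.29, 1.136, 0.972, 0.799, 0.618, 0.432, 0.241, 0.048, -0.145, -0.337, -0.525, -0.709, -0.886, -1.055, -1.214, -1.362, -1.497, -1.618, -1.724, -1.814, -1.887, -1.942, -1.979, -1.998].
With N=65: ϑ(G) = 65·(-(-1)*2*cos(pi/65))/(2−(-2*cos(pi/65))) = 65*cos(pi/65)/(cos(pi/65) + 1).
ϑ(G) ≈ 32.48101260.
α=32, χ(Ḡ)=33; ϑ=65*cos(pi/65)/(cos(pi/65) + 1) lies between (both strict).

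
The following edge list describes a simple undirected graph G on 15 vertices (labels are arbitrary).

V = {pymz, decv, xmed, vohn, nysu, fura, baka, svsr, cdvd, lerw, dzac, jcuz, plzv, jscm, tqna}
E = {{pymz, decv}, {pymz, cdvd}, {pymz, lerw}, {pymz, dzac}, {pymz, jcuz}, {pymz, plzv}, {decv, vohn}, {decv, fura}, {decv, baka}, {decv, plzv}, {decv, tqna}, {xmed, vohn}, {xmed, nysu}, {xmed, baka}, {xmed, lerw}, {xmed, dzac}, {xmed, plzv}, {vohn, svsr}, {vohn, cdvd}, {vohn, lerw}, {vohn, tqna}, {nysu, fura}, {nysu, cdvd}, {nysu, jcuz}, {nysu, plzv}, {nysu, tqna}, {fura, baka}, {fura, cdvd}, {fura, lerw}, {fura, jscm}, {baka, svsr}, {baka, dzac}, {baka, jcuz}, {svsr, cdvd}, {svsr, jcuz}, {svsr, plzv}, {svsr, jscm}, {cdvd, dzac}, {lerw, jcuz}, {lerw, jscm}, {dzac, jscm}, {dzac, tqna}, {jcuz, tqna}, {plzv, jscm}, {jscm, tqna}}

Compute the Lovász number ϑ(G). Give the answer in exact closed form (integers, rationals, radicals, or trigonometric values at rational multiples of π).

5

N(lerw) = {pymz, xmed, vohn, fura, jcuz, jscm}, |N(lerw)| = 6.
N(dzac) = {pymz, xmed, baka, cdvd, jscm, tqna}, |N(dzac)| = 6.
Vertex nysu has 6 neighbors: xmed, fura, cdvd, jcuz, plzv, tqna.
Vertex vohn has 6 neighbors: decv, xmed, svsr, cdvd, lerw, tqna.
deg(v) = 6 for all v (|V|=15); Kneser K(6,2) on C(6,2)=15 vertices.
A has 3 distinct eigenvalues ≈ [6.0, 1.0, -3.0].
With N=15: ϑ(G) = 15·(-1*(-3))/(6−(-3)) = 5.
= 5.00000000… (decimal).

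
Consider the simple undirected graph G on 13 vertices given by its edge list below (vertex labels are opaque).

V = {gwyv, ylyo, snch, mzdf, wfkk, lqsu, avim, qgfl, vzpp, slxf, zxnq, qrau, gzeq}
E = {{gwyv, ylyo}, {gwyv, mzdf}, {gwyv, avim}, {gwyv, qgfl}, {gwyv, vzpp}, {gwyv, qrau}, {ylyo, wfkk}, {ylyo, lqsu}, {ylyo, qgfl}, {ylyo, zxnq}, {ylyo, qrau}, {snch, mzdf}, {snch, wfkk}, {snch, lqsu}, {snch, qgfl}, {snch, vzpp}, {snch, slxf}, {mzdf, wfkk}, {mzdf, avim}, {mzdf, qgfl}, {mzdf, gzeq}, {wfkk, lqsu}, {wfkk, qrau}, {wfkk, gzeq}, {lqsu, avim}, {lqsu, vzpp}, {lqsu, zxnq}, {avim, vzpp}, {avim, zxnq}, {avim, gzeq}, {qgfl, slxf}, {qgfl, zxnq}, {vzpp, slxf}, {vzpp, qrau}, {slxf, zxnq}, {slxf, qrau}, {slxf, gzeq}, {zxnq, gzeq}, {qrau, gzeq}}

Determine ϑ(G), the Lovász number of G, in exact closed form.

N(gzeq) = {mzdf, wfkk, avim, slxf, zxnq, qrau}, |N(gzeq)| = 6.
N(snch) = {mzdf, wfkk, lqsu, qgfl, vzpp, slxf}, |N(snch)| = 6.
deg(ylyo) = 6; N(ylyo) = {gwyv, wfkk, lqsu, qgfl, zxnq, qrau}.
N(lqsu) = {ylyo, snch, wfkk, avim, vzpp, zxnq}, |N(lqsu)| = 6.
deg(v) = 6 for all v (|V|=13); SR(13,6,2,3) — a Paley graph.
The 3 distinct eigenvalues: [6.0, 1.30278, -2.30278].
ϑ = −N·λ_min/(λ_max−λ_min) = −13·(-sqrt(13)/2 - 1/2)/(6−(-sqrt(13)/2 - 1/2)) = sqrt(13).
Numerically 3.6055513.

sqrt(13)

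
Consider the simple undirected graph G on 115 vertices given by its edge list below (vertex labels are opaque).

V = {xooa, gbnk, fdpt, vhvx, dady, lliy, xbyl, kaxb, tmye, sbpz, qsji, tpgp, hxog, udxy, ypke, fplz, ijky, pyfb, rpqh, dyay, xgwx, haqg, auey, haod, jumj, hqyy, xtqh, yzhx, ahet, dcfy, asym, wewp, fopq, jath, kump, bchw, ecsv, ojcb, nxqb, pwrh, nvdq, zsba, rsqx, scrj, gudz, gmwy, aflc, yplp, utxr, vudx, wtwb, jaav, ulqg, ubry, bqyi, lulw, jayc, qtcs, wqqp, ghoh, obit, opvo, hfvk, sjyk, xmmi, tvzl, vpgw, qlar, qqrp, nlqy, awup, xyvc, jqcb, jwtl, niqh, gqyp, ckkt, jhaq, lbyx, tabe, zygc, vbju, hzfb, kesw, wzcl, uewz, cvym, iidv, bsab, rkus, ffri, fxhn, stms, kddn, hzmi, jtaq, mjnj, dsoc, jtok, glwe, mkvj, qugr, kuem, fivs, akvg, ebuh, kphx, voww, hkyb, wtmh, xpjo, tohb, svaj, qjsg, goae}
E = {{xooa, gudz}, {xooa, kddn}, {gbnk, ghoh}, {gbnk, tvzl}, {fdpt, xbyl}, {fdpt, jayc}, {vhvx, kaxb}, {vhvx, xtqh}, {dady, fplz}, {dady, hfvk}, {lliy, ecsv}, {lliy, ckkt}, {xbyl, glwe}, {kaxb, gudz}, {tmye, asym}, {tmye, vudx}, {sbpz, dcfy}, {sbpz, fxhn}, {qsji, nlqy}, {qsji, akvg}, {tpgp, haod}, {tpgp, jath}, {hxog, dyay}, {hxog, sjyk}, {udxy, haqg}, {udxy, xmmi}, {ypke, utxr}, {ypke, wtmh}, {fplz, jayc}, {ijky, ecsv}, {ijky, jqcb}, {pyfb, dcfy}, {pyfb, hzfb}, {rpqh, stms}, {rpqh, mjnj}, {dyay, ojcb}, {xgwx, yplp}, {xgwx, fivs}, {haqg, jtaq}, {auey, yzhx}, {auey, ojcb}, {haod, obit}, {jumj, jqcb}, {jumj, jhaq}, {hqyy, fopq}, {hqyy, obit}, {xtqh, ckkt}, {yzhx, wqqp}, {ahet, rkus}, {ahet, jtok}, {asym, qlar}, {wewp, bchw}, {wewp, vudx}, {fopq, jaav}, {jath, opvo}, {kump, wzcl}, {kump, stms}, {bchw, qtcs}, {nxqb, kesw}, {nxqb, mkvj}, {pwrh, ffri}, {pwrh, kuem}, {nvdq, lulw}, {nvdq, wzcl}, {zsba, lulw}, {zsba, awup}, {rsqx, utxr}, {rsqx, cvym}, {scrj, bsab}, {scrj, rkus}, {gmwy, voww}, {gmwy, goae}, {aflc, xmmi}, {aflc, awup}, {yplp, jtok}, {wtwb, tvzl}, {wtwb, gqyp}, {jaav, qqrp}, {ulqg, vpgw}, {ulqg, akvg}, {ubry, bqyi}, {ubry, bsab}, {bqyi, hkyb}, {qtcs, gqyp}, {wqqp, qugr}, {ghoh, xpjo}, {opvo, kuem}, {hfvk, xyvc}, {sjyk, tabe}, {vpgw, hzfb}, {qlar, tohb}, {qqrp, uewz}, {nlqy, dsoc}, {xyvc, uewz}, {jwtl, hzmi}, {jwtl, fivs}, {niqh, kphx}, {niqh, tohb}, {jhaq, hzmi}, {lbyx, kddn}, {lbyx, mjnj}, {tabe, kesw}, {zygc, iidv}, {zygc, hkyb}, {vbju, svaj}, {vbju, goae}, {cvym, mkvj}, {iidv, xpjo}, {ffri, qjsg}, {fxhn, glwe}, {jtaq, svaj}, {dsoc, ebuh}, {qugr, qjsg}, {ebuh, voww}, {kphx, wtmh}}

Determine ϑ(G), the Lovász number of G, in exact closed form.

N(ffri) = {pwrh, qjsg}, |N(ffri)| = 2.
deg(qqrp) = 2; N(qqrp) = {jaav, uewz}.
N(jtok) = {ahet, yplp}, |N(jtok)| = 2.
N(jaav) = {fopq, qqrp}, |N(jaav)| = 2.
Regular of degree 2 on 115 vertices: a single 115-cycle (edge-transitive).
The 58 distinct eigenvalues: [2.0, 1.99702, 1.98807, 1.97319, 1.95243, 1.92583, 1.89349, 1.8555, 1.81197, 1.76304, 1.70884, 1.64954, 1.58532, 1.51637, 1.44289, 1.36511, 1.28325, 1.19756, 1.1083, 1.01573, 0.92013, 0.82178, 0.72098, 0.61803, 0.51324, 0.40691, 0.29937, 0.19094, 0.08193, -0.02732, -0.13648, -0.24524, -0.35327, -0.46025, -0.56585, -0.66976, -0.77167, -0.87128, -0.96829, -1.06241, -1.15336, -1.24087, -1.32467, -1.40452, -1.48018, -1.55142, -1.61803, -1.67982, -1.73659, -1.78817, -1.83442, -1.8752, -1.91038, -1.93985, -1.96354, -1.98137, -1.99329, -1.99925].
λ_max=2, λ_min=-2*cos(pi/115); ϑ = −115·λ_min/(λ_max−λ_min) = 115*cos(pi/115)/(cos(pi/115) + 1).
Numerically 57.489271.
Sandwich: α(G)=57 ≤ ϑ(G)=115*cos(pi/115)/(cos(pi/115) + 1) ≤ χ(Ḡ)=58 (both strict).

115*cos(pi/115)/(cos(pi/115) + 1)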